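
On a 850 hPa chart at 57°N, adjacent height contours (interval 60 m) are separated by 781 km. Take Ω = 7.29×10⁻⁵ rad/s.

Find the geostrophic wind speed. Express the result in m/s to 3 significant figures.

6.16 m/s

Coriolis parameter at 57°N:
f = 2Ω sin φ = 2 × 7.29×10⁻⁵ × sin 57° = 1.22×10⁻⁴ s⁻¹
Height gradient: |∂Z/∂n| = 60 m / 781000 m = 7.68×10⁻⁵
On a pressure surface, geostrophic balance gives V_g = (g/f)|∂Z/∂n|:
V_g = 9.81 × 7.68×10⁻⁵ / 1.22×10⁻⁴ = 6.16 m/s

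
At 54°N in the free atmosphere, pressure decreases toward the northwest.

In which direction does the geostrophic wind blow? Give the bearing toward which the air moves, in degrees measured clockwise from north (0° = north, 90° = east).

The pressure-gradient force points toward the northwest (bearing 315°).
Geostrophic balance: in the Northern Hemisphere the Coriolis force deflects motion to the right, so the geostrophic wind blows 90° to the right of the pressure-gradient force (low pressure on the left).
Rotating 315° by 90° clockwise gives 045° — the wind blows toward the northeast.

045°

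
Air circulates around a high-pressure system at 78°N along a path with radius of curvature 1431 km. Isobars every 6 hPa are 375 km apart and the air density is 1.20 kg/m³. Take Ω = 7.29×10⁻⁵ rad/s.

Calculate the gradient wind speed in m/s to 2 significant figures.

9.8 m/s

Coriolis parameter at 78°N:
f = 2Ω sin φ = 2 × 7.29×10⁻⁵ × sin 78° = 1.43×10⁻⁴ s⁻¹
Pressure gradient: |∂P/∂n| = 600 Pa / 375000 m = 1.60×10⁻³ Pa/m
Geostrophic speed: V_g = |∂P/∂n|/(fρ) = 1.60×10⁻³/(1.43×10⁻⁴ × 1.20) = 9.35 m/s
Around a high, pressure-gradient force acts outward with centrifugal, so Coriolis balances both:
fV = (1/ρ)|∂P/∂n| + V²/R  →  V² − fR·V + fR·V_g = 0
With fR = 1.43×10⁻⁴ × 1431×10³ m = 204 m/s:
V = [fR − √((fR)² − 4 fR V_g)]/2 = [204 − √(204² − 4×204×9.35)]/2 = 9.82 m/s
Supergeostrophic (V > V_g = 9.35 m/s), as expected around a high.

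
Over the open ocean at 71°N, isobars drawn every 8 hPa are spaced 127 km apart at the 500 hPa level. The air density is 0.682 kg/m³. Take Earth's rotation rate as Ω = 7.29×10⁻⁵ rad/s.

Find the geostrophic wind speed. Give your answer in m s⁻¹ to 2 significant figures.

67 m s⁻¹

Coriolis parameter at 71°N:
f = 2Ω sin φ = 2 × 7.29×10⁻⁵ × sin 71° = 1.38×10⁻⁴ s⁻¹
Pressure gradient: |∂P/∂n| = 800 Pa / 127000 m = 6.30×10⁻³ Pa/m
Geostrophic balance (pressure-gradient force = Coriolis force):
V_g = (1/(fρ)) |∂P/∂n| = 6.30×10⁻³ / (1.38×10⁻⁴ × 0.682) = 67.0 m/s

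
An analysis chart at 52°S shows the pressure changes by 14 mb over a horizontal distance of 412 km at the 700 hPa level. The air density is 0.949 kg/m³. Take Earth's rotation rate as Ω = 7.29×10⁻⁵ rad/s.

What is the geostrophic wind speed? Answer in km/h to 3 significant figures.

Coriolis parameter at 52°S:
f = 2Ω sin φ = 2 × 7.29×10⁻⁵ × sin 52° = 1.15×10⁻⁴ s⁻¹
Pressure gradient: |∂P/∂n| = 1400 Pa / 412000 m = 3.40×10⁻³ Pa/m
Geostrophic balance (pressure-gradient force = Coriolis force):
V_g = (1/(fρ)) |∂P/∂n| = 3.40×10⁻³ / (1.15×10⁻⁴ × 0.949) = 31.2 m/s
Converting: 31.2 m/s × 3.6 = 112 km/h

112 km/h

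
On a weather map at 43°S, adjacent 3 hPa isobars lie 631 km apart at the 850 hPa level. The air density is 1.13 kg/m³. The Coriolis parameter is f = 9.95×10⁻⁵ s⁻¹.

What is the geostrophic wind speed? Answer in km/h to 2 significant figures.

15 km/h

Pressure gradient: |∂P/∂n| = 300 Pa / 631000 m = 4.75×10⁻⁴ Pa/m
Geostrophic balance (pressure-gradient force = Coriolis force):
V_g = (1/(fρ)) |∂P/∂n| = 4.75×10⁻⁴ / (9.95×10⁻⁵ × 1.13) = 4.23 m/s
Converting: 4.23 m/s × 3.6 = 15 km/h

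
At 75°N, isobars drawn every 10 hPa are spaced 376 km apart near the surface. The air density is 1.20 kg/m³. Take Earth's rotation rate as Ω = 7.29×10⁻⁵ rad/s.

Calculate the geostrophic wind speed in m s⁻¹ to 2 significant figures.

Coriolis parameter at 75°N:
f = 2Ω sin φ = 2 × 7.29×10⁻⁵ × sin 75° = 1.41×10⁻⁴ s⁻¹
Pressure gradient: |∂P/∂n| = 1000 Pa / 376000 m = 2.66×10⁻³ Pa/m
Geostrophic balance (pressure-gradient force = Coriolis force):
V_g = (1/(fρ)) |∂P/∂n| = 2.66×10⁻³ / (1.41×10⁻⁴ × 1.20) = 15.7 m/s

16 m s⁻¹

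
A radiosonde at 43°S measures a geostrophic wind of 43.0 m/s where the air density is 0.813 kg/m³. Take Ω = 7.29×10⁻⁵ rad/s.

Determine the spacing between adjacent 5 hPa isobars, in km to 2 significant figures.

Coriolis parameter at 43°S:
f = 2Ω sin φ = 2 × 7.29×10⁻⁵ × sin 43° = 9.94×10⁻⁵ s⁻¹
Geostrophic balance rearranged: |∂P/∂n| = f ρ V_g
|∂P/∂n| = 9.94×10⁻⁵ × 0.813 × 43.0 = 3.48×10⁻³ Pa/m
Isobar spacing: Δn = ΔP/|∂P/∂n| = 500 Pa / 3.48×10⁻³ Pa/m = 143837 m ≈ 140 km

140 km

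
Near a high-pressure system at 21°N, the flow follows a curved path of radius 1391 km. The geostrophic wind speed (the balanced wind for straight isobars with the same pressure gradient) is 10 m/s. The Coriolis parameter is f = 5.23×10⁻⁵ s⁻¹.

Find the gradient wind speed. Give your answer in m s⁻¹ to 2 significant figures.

12 m s⁻¹

Around a high, pressure-gradient force acts outward with centrifugal, so Coriolis balances both:
fV = (1/ρ)|∂P/∂n| + V²/R  →  V² − fR·V + fR·V_g = 0
With fR = 5.23×10⁻⁵ × 1391×10³ m = 72.7 m/s:
V = [fR − √((fR)² − 4 fR V_g)]/2 = [72.7 − √(72.7² − 4×72.7×10)]/2 = 12 m/s
Supergeostrophic (V > V_g = 10 m/s), as expected around a high.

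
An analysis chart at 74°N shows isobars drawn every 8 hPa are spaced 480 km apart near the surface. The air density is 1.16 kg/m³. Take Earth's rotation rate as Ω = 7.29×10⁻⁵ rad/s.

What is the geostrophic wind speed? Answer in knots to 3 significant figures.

Coriolis parameter at 74°N:
f = 2Ω sin φ = 2 × 7.29×10⁻⁵ × sin 74° = 1.40×10⁻⁴ s⁻¹
Pressure gradient: |∂P/∂n| = 800 Pa / 480000 m = 1.67×10⁻³ Pa/m
Geostrophic balance (pressure-gradient force = Coriolis force):
V_g = (1/(fρ)) |∂P/∂n| = 1.67×10⁻³ / (1.40×10⁻⁴ × 1.16) = 10.3 m/s
Converting: 10.3 m/s × 1.944 = 19.9 knots

19.9 knots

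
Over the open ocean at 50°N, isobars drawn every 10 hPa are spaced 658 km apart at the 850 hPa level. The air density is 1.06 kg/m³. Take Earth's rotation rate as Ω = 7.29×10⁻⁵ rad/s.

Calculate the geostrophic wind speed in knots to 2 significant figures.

Coriolis parameter at 50°N:
f = 2Ω sin φ = 2 × 7.29×10⁻⁵ × sin 50° = 1.12×10⁻⁴ s⁻¹
Pressure gradient: |∂P/∂n| = 1000 Pa / 658000 m = 1.52×10⁻³ Pa/m
Geostrophic balance (pressure-gradient force = Coriolis force):
V_g = (1/(fρ)) |∂P/∂n| = 1.52×10⁻³ / (1.12×10⁻⁴ × 1.06) = 12.8 m/s
Converting: 12.8 m/s × 1.944 = 25 knots

25 knots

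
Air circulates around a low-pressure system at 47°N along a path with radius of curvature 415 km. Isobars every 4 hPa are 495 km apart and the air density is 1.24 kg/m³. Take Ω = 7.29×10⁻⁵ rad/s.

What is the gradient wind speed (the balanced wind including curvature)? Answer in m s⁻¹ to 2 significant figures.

Coriolis parameter at 47°N:
f = 2Ω sin φ = 2 × 7.29×10⁻⁵ × sin 47° = 1.07×10⁻⁴ s⁻¹
Pressure gradient: |∂P/∂n| = 400 Pa / 495000 m = 8.08×10⁻⁴ Pa/m
Geostrophic speed: V_g = |∂P/∂n|/(fρ) = 8.08×10⁻⁴/(1.07×10⁻⁴ × 1.24) = 6.11 m/s
Around a low, centrifugal force acts outward with Coriolis, so pressure-gradient force balances both:
(1/ρ)|∂P/∂n| = fV + V²/R  →  V² + fR·V − fR·V_g = 0
With fR = 1.07×10⁻⁴ × 415×10³ m = 44.3 m/s:
V = [−fR + √((fR)² + 4 fR V_g)]/2 = [−44.3 + √(44.3² + 4×44.3×6.11)]/2 = 5.44 m/s
Subgeostrophic (V < V_g = 6.11 m/s), as expected around a low.

5.4 m s⁻¹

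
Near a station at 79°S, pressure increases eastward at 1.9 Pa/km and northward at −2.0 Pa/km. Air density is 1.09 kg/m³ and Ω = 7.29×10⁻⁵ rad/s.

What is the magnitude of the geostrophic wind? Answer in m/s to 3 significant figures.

Coriolis parameter at 79°S:
f = 2Ω sin φ = 2 × 7.29×10⁻⁵ × sin 79° = 1.43×10⁻⁴ s⁻¹
In the Southern Hemisphere f is negative: f = −1.43×10⁻⁴ s⁻¹.
Component geostrophic relations (x east, y north):
u_g = −(1/(fρ)) ∂P/∂y,  v_g = (1/(fρ)) ∂P/∂x
u_g = −(−2.0×10⁻³)/(−1.43×10⁻⁴ × 1.09) = −12.8 m/s;  v_g = (1.9×10⁻³)/(−1.43×10⁻⁴ × 1.09) = −12.2 m/s
|V_g| = √(u_g² + v_g²) = 17.7 m/s

17.7 m/s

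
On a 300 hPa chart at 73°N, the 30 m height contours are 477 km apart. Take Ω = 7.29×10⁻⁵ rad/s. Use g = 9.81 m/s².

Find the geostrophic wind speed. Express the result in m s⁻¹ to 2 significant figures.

Coriolis parameter at 73°N:
f = 2Ω sin φ = 2 × 7.29×10⁻⁵ × sin 73° = 1.39×10⁻⁴ s⁻¹
Height gradient: |∂Z/∂n| = 30 m / 477000 m = 6.29×10⁻⁵
On a pressure surface, geostrophic balance gives V_g = (g/f)|∂Z/∂n|:
V_g = 9.81 × 6.29×10⁻⁵ / 1.39×10⁻⁴ = 4.43 m/s

4.4 m s⁻¹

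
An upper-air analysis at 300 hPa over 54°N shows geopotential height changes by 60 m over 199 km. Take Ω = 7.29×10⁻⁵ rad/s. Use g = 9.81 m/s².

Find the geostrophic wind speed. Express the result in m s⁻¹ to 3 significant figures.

Coriolis parameter at 54°N:
f = 2Ω sin φ = 2 × 7.29×10⁻⁵ × sin 54° = 1.18×10⁻⁴ s⁻¹
Height gradient: |∂Z/∂n| = 60 m / 199000 m = 3.02×10⁻⁴
On a pressure surface, geostrophic balance gives V_g = (g/f)|∂Z/∂n|:
V_g = 9.81 × 3.02×10⁻⁴ / 1.18×10⁻⁴ = 25.1 m/s

25.1 m s⁻¹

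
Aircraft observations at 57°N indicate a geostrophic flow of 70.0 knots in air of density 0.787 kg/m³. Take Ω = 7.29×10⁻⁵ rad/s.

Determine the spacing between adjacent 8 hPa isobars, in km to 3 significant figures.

Coriolis parameter at 57°N:
f = 2Ω sin φ = 2 × 7.29×10⁻⁵ × sin 57° = 1.22×10⁻⁴ s⁻¹
Wind speed in SI: 70.0 knots = 36.0 m/s
Geostrophic balance rearranged: |∂P/∂n| = f ρ V_g
|∂P/∂n| = 1.22×10⁻⁴ × 0.787 × 36.0 = 3.47×10⁻³ Pa/m
Isobar spacing: Δn = ΔP/|∂P/∂n| = 800 Pa / 3.47×10⁻³ Pa/m = 230850 m ≈ 231 km

231 km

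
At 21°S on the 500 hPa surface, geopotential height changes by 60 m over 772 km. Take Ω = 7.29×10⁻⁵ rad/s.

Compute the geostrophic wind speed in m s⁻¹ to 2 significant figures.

Coriolis parameter at 21°S:
f = 2Ω sin φ = 2 × 7.29×10⁻⁵ × sin 21° = 5.23×10⁻⁵ s⁻¹
Height gradient: |∂Z/∂n| = 60 m / 772000 m = 7.77×10⁻⁵
On a pressure surface, geostrophic balance gives V_g = (g/f)|∂Z/∂n|:
V_g = 9.81 × 7.77×10⁻⁵ / 5.23×10⁻⁵ = 14.6 m/s

15 m s⁻¹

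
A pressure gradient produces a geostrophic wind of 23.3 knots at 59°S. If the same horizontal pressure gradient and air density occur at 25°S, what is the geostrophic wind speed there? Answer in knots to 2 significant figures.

With the same pressure gradient and density, V_g ∝ 1/f ∝ 1/sin φ.
V₂ = V₁ · sin φ₁ / sin φ₂ = 23.3 × sin 59° / sin 25°
V₂ = 23.3 × 0.8572/0.4226 = 47 knots

47 knots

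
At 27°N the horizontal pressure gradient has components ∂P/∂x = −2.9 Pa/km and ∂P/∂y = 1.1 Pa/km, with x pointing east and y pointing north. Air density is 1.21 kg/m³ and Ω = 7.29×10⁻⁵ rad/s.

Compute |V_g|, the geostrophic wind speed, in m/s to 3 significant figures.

38.7 m/s

Coriolis parameter at 27°N:
f = 2Ω sin φ = 2 × 7.29×10⁻⁵ × sin 27° = 6.62×10⁻⁵ s⁻¹
Component geostrophic relations (x east, y north):
u_g = −(1/(fρ)) ∂P/∂y,  v_g = (1/(fρ)) ∂P/∂x
u_g = −(1.1×10⁻³)/(6.62×10⁻⁵ × 1.21) = −13.7 m/s;  v_g = (−2.9×10⁻³)/(6.62×10⁻⁵ × 1.21) = −36.2 m/s
|V_g| = √(u_g² + v_g²) = 38.7 m/s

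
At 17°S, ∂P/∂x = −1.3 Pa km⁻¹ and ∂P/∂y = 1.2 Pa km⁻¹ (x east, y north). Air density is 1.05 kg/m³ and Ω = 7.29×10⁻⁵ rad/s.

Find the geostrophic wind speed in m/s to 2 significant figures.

40 m/s

Coriolis parameter at 17°S:
f = 2Ω sin φ = 2 × 7.29×10⁻⁵ × sin 17° = 4.26×10⁻⁵ s⁻¹
In the Southern Hemisphere f is negative: f = −4.26×10⁻⁵ s⁻¹.
Component geostrophic relations (x east, y north):
u_g = −(1/(fρ)) ∂P/∂y,  v_g = (1/(fρ)) ∂P/∂x
u_g = −(1.2×10⁻³)/(−4.26×10⁻⁵ × 1.05) = 26.8 m/s;  v_g = (−1.3×10⁻³)/(−4.26×10⁻⁵ × 1.05) = 29.0 m/s
|V_g| = √(u_g² + v_g²) = 39.5 m/s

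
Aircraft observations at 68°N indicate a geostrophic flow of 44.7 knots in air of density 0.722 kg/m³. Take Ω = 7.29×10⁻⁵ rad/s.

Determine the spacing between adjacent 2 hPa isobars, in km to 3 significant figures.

Coriolis parameter at 68°N:
f = 2Ω sin φ = 2 × 7.29×10⁻⁵ × sin 68° = 1.35×10⁻⁴ s⁻¹
Wind speed in SI: 44.7 knots = 23.0 m/s
Geostrophic balance rearranged: |∂P/∂n| = f ρ V_g
|∂P/∂n| = 1.35×10⁻⁴ × 0.722 × 23.0 = 2.24×10⁻³ Pa/m
Isobar spacing: Δn = ΔP/|∂P/∂n| = 200 Pa / 2.24×10⁻³ Pa/m = 89109 m ≈ 89.1 km

89.1 km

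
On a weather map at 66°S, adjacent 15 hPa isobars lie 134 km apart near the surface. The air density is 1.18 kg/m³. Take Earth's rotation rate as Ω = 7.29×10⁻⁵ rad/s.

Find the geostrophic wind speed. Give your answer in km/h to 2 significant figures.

260 km/h

Coriolis parameter at 66°S:
f = 2Ω sin φ = 2 × 7.29×10⁻⁵ × sin 66° = 1.33×10⁻⁴ s⁻¹
Pressure gradient: |∂P/∂n| = 1500 Pa / 134000 m = 1.12×10⁻² Pa/m
Geostrophic balance (pressure-gradient force = Coriolis force):
V_g = (1/(fρ)) |∂P/∂n| = 1.12×10⁻² / (1.33×10⁻⁴ × 1.18) = 71.2 m/s
Converting: 71.2 m/s × 3.6 = 260 km/h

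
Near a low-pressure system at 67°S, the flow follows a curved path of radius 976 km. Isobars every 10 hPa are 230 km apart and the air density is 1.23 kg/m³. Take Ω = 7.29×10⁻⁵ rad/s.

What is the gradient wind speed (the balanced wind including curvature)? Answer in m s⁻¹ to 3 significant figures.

Coriolis parameter at 67°S:
f = 2Ω sin φ = 2 × 7.29×10⁻⁵ × sin 67° = 1.34×10⁻⁴ s⁻¹
Pressure gradient: |∂P/∂n| = 1000 Pa / 230000 m = 4.35×10⁻³ Pa/m
Geostrophic speed: V_g = |∂P/∂n|/(fρ) = 4.35×10⁻³/(1.34×10⁻⁴ × 1.23) = 26.3 m/s
Around a low, centrifugal force acts outward with Coriolis, so pressure-gradient force balances both:
(1/ρ)|∂P/∂n| = fV + V²/R  →  V² + fR·V − fR·V_g = 0
With fR = 1.34×10⁻⁴ × 976×10³ m = 131 m/s:
V = [−fR + √((fR)² + 4 fR V_g)]/2 = [−131 + √(131² + 4×131×26.3)]/2 = 22.5 m/s
Subgeostrophic (V < V_g = 26.3 m/s), as expected around a low.

22.5 m s⁻¹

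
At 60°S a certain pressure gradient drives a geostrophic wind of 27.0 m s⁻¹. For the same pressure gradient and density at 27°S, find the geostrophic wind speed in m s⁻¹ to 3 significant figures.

51.5 m s⁻¹

With the same pressure gradient and density, V_g ∝ 1/f ∝ 1/sin φ.
V₂ = V₁ · sin φ₁ / sin φ₂ = 27.0 × sin 60° / sin 27°
V₂ = 27.0 × 0.8660/0.4540 = 51.5 m s⁻¹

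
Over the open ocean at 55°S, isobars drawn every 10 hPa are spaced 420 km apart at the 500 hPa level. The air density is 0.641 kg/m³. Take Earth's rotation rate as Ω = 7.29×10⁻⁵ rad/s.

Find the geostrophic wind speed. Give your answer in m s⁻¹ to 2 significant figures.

31 m s⁻¹

Coriolis parameter at 55°S:
f = 2Ω sin φ = 2 × 7.29×10⁻⁵ × sin 55° = 1.19×10⁻⁴ s⁻¹
Pressure gradient: |∂P/∂n| = 1000 Pa / 420000 m = 2.38×10⁻³ Pa/m
Geostrophic balance (pressure-gradient force = Coriolis force):
V_g = (1/(fρ)) |∂P/∂n| = 2.38×10⁻³ / (1.19×10⁻⁴ × 0.641) = 31.1 m/s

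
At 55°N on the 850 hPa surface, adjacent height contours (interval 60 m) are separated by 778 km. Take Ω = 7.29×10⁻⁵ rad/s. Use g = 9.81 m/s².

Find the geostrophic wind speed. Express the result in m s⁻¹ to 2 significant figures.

6.3 m s⁻¹

Coriolis parameter at 55°N:
f = 2Ω sin φ = 2 × 7.29×10⁻⁵ × sin 55° = 1.19×10⁻⁴ s⁻¹
Height gradient: |∂Z/∂n| = 60 m / 778000 m = 7.71×10⁻⁵
On a pressure surface, geostrophic balance gives V_g = (g/f)|∂Z/∂n|:
V_g = 9.81 × 7.71×10⁻⁵ / 1.19×10⁻⁴ = 6.33 m/s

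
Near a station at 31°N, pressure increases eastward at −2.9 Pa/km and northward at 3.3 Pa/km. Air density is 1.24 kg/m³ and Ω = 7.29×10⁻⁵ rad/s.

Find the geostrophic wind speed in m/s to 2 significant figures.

47 m/s

Coriolis parameter at 31°N:
f = 2Ω sin φ = 2 × 7.29×10⁻⁵ × sin 31° = 7.51×10⁻⁵ s⁻¹
Component geostrophic relations (x east, y north):
u_g = −(1/(fρ)) ∂P/∂y,  v_g = (1/(fρ)) ∂P/∂x
u_g = −(3.3×10⁻³)/(7.51×10⁻⁵ × 1.24) = −35.4 m/s;  v_g = (−2.9×10⁻³)/(7.51×10⁻⁵ × 1.24) = −31.1 m/s
|V_g| = √(u_g² + v_g²) = 47.2 m/s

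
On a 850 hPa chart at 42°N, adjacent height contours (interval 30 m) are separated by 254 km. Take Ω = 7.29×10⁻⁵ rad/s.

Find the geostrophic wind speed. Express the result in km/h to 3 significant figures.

42.8 km/h

Coriolis parameter at 42°N:
f = 2Ω sin φ = 2 × 7.29×10⁻⁵ × sin 42° = 9.76×10⁻⁵ s⁻¹
Height gradient: |∂Z/∂n| = 30 m / 254000 m = 1.18×10⁻⁴
On a pressure surface, geostrophic balance gives V_g = (g/f)|∂Z/∂n|:
V_g = 9.81 × 1.18×10⁻⁴ / 9.76×10⁻⁵ = 11.9 m/s
Converting: 11.9 m/s × 3.6 = 42.8 km/h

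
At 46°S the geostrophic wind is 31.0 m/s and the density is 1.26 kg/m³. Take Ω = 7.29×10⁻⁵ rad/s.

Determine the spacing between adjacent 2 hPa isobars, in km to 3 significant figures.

48.8 km

Coriolis parameter at 46°S:
f = 2Ω sin φ = 2 × 7.29×10⁻⁵ × sin 46° = 1.05×10⁻⁴ s⁻¹
Geostrophic balance rearranged: |∂P/∂n| = f ρ V_g
|∂P/∂n| = 1.05×10⁻⁴ × 1.26 × 31.0 = 4.10×10⁻³ Pa/m
Isobar spacing: Δn = ΔP/|∂P/∂n| = 200 Pa / 4.10×10⁻³ Pa/m = 48821 m ≈ 48.8 km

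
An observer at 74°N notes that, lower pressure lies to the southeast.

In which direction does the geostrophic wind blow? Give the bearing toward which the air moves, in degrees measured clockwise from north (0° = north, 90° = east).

The pressure-gradient force points toward the southeast (bearing 135°).
Geostrophic balance: in the Northern Hemisphere the Coriolis force deflects motion to the right, so the geostrophic wind blows 90° to the right of the pressure-gradient force (low pressure on the left).
Rotating 135° by 90° clockwise gives 225° — the wind blows toward the southwest.

225°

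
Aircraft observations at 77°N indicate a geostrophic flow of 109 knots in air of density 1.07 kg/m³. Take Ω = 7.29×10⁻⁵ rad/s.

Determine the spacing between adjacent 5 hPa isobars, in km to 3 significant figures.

58.7 km

Coriolis parameter at 77°N:
f = 2Ω sin φ = 2 × 7.29×10⁻⁵ × sin 77° = 1.42×10⁻⁴ s⁻¹
Wind speed in SI: 109 knots = 56.1 m/s
Geostrophic balance rearranged: |∂P/∂n| = f ρ V_g
|∂P/∂n| = 1.42×10⁻⁴ × 1.07 × 56.1 = 8.52×10⁻³ Pa/m
Isobar spacing: Δn = ΔP/|∂P/∂n| = 500 Pa / 8.52×10⁻³ Pa/m = 58660 m ≈ 58.7 km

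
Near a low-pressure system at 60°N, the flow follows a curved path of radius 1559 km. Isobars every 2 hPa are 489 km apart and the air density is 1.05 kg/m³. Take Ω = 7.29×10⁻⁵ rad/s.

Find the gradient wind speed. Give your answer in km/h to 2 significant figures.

Coriolis parameter at 60°N:
f = 2Ω sin φ = 2 × 7.29×10⁻⁵ × sin 60° = 1.26×10⁻⁴ s⁻¹
Pressure gradient: |∂P/∂n| = 200 Pa / 489000 m = 4.09×10⁻⁴ Pa/m
Geostrophic speed: V_g = |∂P/∂n|/(fρ) = 4.09×10⁻⁴/(1.26×10⁻⁴ × 1.05) = 3.08 m/s
Around a low, centrifugal force acts outward with Coriolis, so pressure-gradient force balances both:
(1/ρ)|∂P/∂n| = fV + V²/R  →  V² + fR·V − fR·V_g = 0
With fR = 1.26×10⁻⁴ × 1559×10³ m = 197 m/s:
V = [−fR + √((fR)² + 4 fR V_g)]/2 = [−197 + √(197² + 4×197×3.08)]/2 = 3.04 m/s
Subgeostrophic (V < V_g = 3.08 m/s), as expected around a low.
Converting: 3.04 m/s × 3.6 = 11 km/h

11 km/h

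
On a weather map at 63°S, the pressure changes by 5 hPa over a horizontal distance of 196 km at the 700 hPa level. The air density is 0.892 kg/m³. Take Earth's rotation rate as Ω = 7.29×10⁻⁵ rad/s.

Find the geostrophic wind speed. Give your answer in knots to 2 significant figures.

Coriolis parameter at 63°S:
f = 2Ω sin φ = 2 × 7.29×10⁻⁵ × sin 63° = 1.30×10⁻⁴ s⁻¹
Pressure gradient: |∂P/∂n| = 500 Pa / 196000 m = 2.55×10⁻³ Pa/m
Geostrophic balance (pressure-gradient force = Coriolis force):
V_g = (1/(fρ)) |∂P/∂n| = 2.55×10⁻³ / (1.30×10⁻⁴ × 0.892) = 22.0 m/s
Converting: 22.0 m/s × 1.944 = 43 knots

43 knots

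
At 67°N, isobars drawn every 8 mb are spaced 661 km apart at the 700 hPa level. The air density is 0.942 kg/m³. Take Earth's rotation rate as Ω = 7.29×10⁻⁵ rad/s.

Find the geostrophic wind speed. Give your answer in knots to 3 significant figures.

18.6 knots

Coriolis parameter at 67°N:
f = 2Ω sin φ = 2 × 7.29×10⁻⁵ × sin 67° = 1.34×10⁻⁴ s⁻¹
Pressure gradient: |∂P/∂n| = 800 Pa / 661000 m = 1.21×10⁻³ Pa/m
Geostrophic balance (pressure-gradient force = Coriolis force):
V_g = (1/(fρ)) |∂P/∂n| = 1.21×10⁻³ / (1.34×10⁻⁴ × 0.942) = 9.57 m/s
Converting: 9.57 m/s × 1.944 = 18.6 knots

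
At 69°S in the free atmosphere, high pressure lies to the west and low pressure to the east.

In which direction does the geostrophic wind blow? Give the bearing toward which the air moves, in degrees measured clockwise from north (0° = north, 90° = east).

000°

The pressure-gradient force points toward the east (bearing 090°).
Geostrophic balance: in the Southern Hemisphere the Coriolis force deflects motion to the left, so the geostrophic wind blows 90° to the left of the pressure-gradient force (low pressure on the right).
Rotating 090° by 90° counterclockwise gives 000° — the wind blows toward the north.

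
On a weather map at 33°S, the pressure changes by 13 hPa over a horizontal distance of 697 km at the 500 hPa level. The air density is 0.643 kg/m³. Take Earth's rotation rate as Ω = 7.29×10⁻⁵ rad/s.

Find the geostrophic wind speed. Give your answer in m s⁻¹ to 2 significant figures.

37 m s⁻¹

Coriolis parameter at 33°S:
f = 2Ω sin φ = 2 × 7.29×10⁻⁵ × sin 33° = 7.94×10⁻⁵ s⁻¹
Pressure gradient: |∂P/∂n| = 1300 Pa / 697000 m = 1.87×10⁻³ Pa/m
Geostrophic balance (pressure-gradient force = Coriolis force):
V_g = (1/(fρ)) |∂P/∂n| = 1.87×10⁻³ / (7.94×10⁻⁵ × 0.643) = 36.5 m/s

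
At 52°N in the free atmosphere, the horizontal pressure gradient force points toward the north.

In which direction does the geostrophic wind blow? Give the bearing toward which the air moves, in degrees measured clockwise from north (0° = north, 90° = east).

The pressure-gradient force points toward the north (bearing 000°).
Geostrophic balance: in the Northern Hemisphere the Coriolis force deflects motion to the right, so the geostrophic wind blows 90° to the right of the pressure-gradient force (low pressure on the left).
Rotating 000° by 90° clockwise gives 090° — the wind blows toward the east.

090°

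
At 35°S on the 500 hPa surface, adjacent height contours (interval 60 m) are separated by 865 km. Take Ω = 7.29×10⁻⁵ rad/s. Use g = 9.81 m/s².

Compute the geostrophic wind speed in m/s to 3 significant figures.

8.14 m/s

Coriolis parameter at 35°S:
f = 2Ω sin φ = 2 × 7.29×10⁻⁵ × sin 35° = 8.36×10⁻⁵ s⁻¹
Height gradient: |∂Z/∂n| = 60 m / 865000 m = 6.94×10⁻⁵
On a pressure surface, geostrophic balance gives V_g = (g/f)|∂Z/∂n|:
V_g = 9.81 × 6.94×10⁻⁵ / 8.36×10⁻⁵ = 8.14 m/s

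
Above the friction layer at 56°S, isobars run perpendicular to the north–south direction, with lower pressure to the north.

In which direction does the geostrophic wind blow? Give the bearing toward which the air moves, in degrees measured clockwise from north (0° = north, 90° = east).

The pressure-gradient force points toward the north (bearing 000°).
Geostrophic balance: in the Southern Hemisphere the Coriolis force deflects motion to the left, so the geostrophic wind blows 90° to the left of the pressure-gradient force (low pressure on the right).
Rotating 000° by 90° counterclockwise gives 270° — the wind blows toward the west.

270°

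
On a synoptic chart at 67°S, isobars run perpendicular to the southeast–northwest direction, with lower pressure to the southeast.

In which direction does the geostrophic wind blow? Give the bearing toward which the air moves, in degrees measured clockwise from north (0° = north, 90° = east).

045°

The pressure-gradient force points toward the southeast (bearing 135°).
Geostrophic balance: in the Southern Hemisphere the Coriolis force deflects motion to the left, so the geostrophic wind blows 90° to the left of the pressure-gradient force (low pressure on the right).
Rotating 135° by 90° counterclockwise gives 045° — the wind blows toward the northeast.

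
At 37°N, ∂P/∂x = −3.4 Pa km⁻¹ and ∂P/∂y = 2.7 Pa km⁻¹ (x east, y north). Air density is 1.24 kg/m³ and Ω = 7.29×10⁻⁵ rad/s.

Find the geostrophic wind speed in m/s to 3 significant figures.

Coriolis parameter at 37°N:
f = 2Ω sin φ = 2 × 7.29×10⁻⁵ × sin 37° = 8.77×10⁻⁵ s⁻¹
Component geostrophic relations (x east, y north):
u_g = −(1/(fρ)) ∂P/∂y,  v_g = (1/(fρ)) ∂P/∂x
u_g = −(2.7×10⁻³)/(8.77×10⁻⁵ × 1.24) = −24.8 m/s;  v_g = (−3.4×10⁻³)/(8.77×10⁻⁵ × 1.24) = −31.2 m/s
|V_g| = √(u_g² + v_g²) = 39.9 m/s

39.9 m/s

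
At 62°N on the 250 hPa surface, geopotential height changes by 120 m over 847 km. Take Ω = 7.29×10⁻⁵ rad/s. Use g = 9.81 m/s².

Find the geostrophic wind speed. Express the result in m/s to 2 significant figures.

Coriolis parameter at 62°N:
f = 2Ω sin φ = 2 × 7.29×10⁻⁵ × sin 62° = 1.29×10⁻⁴ s⁻¹
Height gradient: |∂Z/∂n| = 120 m / 847000 m = 1.42×10⁻⁴
On a pressure surface, geostrophic balance gives V_g = (g/f)|∂Z/∂n|:
V_g = 9.81 × 1.42×10⁻⁴ / 1.29×10⁻⁴ = 10.8 m/s

11 m/s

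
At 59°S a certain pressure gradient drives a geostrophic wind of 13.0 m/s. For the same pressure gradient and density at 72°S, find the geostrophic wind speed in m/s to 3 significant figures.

With the same pressure gradient and density, V_g ∝ 1/f ∝ 1/sin φ.
V₂ = V₁ · sin φ₁ / sin φ₂ = 13.0 × sin 59° / sin 72°
V₂ = 13.0 × 0.8572/0.9511 = 11.7 m/s

11.7 m/s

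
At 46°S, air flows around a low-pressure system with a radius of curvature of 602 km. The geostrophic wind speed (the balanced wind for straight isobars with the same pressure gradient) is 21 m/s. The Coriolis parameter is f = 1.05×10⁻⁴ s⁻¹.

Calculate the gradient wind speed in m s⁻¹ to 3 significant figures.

16.6 m s⁻¹

Around a low, centrifugal force acts outward with Coriolis, so pressure-gradient force balances both:
(1/ρ)|∂P/∂n| = fV + V²/R  →  V² + fR·V − fR·V_g = 0
With fR = 1.05×10⁻⁴ × 602×10³ m = 63.2 m/s:
V = [−fR + √((fR)² + 4 fR V_g)]/2 = [−63.2 + √(63.2² + 4×63.2×21)]/2 = 16.6 m/s
Subgeostrophic (V < V_g = 21 m/s), as expected around a low.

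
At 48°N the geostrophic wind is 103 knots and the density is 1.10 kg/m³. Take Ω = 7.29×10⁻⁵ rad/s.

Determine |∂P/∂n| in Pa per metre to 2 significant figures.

6.3×10⁻³ Pa/m

Coriolis parameter at 48°N:
f = 2Ω sin φ = 2 × 7.29×10⁻⁵ × sin 48° = 1.08×10⁻⁴ s⁻¹
Wind speed in SI: 103 knots = 53.0 m/s
Geostrophic balance rearranged: |∂P/∂n| = f ρ V_g
|∂P/∂n| = 1.08×10⁻⁴ × 1.10 × 53.0 = 6.32×10⁻³ Pa/m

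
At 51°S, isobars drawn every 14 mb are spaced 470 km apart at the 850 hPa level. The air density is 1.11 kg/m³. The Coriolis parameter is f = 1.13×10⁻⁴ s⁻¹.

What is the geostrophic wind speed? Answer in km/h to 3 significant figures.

85.5 km/h

Pressure gradient: |∂P/∂n| = 1400 Pa / 470000 m = 2.98×10⁻³ Pa/m
Geostrophic balance (pressure-gradient force = Coriolis force):
V_g = (1/(fρ)) |∂P/∂n| = 2.98×10⁻³ / (1.13×10⁻⁴ × 1.11) = 23.7 m/s
Converting: 23.7 m/s × 3.6 = 85.5 km/h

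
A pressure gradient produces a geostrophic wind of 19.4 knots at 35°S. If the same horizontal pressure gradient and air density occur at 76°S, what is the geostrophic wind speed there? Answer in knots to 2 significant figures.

With the same pressure gradient and density, V_g ∝ 1/f ∝ 1/sin φ.
V₂ = V₁ · sin φ₁ / sin φ₂ = 19.4 × sin 35° / sin 76°
V₂ = 19.4 × 0.5736/0.9703 = 11 knots

11 knots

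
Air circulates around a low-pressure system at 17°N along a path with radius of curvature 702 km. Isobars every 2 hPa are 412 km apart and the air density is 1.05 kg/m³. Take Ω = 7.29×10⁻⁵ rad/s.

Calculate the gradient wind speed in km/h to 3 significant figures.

30.4 km/h

Coriolis parameter at 17°N:
f = 2Ω sin φ = 2 × 7.29×10⁻⁵ × sin 17° = 4.26×10⁻⁵ s⁻¹
Pressure gradient: |∂P/∂n| = 200 Pa / 412000 m = 4.85×10⁻⁴ Pa/m
Geostrophic speed: V_g = |∂P/∂n|/(fρ) = 4.85×10⁻⁴/(4.26×10⁻⁵ × 1.05) = 10.8 m/s
Around a low, centrifugal force acts outward with Coriolis, so pressure-gradient force balances both:
(1/ρ)|∂P/∂n| = fV + V²/R  →  V² + fR·V − fR·V_g = 0
With fR = 4.26×10⁻⁵ × 702×10³ m = 29.9 m/s:
V = [−fR + √((fR)² + 4 fR V_g)]/2 = [−29.9 + √(29.9² + 4×29.9×10.8)]/2 = 8.46 m/s
Subgeostrophic (V < V_g = 10.8 m/s), as expected around a low.
Converting: 8.46 m/s × 3.6 = 30.4 km/h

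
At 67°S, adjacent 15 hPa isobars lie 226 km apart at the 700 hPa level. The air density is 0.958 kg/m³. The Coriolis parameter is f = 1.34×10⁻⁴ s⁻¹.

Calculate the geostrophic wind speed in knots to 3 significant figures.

Pressure gradient: |∂P/∂n| = 1500 Pa / 226000 m = 6.64×10⁻³ Pa/m
Geostrophic balance (pressure-gradient force = Coriolis force):
V_g = (1/(fρ)) |∂P/∂n| = 6.64×10⁻³ / (1.34×10⁻⁴ × 0.958) = 51.7 m/s
Converting: 51.7 m/s × 1.944 = 101 knots

101 knots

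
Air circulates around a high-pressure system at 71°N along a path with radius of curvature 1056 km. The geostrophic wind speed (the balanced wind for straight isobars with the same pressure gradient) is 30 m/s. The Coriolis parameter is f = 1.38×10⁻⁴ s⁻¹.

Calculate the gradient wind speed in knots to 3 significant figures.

82.1 knots

Around a high, pressure-gradient force acts outward with centrifugal, so Coriolis balances both:
fV = (1/ρ)|∂P/∂n| + V²/R  →  V² − fR·V + fR·V_g = 0
With fR = 1.38×10⁻⁴ × 1056×10³ m = 146 m/s:
V = [fR − √((fR)² − 4 fR V_g)]/2 = [146 − √(146² − 4×146×30)]/2 = 42.2 m/s
Supergeostrophic (V > V_g = 30 m/s), as expected around a high.
Converting: 42.2 m/s × 1.944 = 82.1 knots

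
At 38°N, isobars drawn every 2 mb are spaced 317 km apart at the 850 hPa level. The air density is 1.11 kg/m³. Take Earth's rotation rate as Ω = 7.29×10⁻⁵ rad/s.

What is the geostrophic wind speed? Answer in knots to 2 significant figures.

Coriolis parameter at 38°N:
f = 2Ω sin φ = 2 × 7.29×10⁻⁵ × sin 38° = 8.98×10⁻⁵ s⁻¹
Pressure gradient: |∂P/∂n| = 200 Pa / 317000 m = 6.31×10⁻⁴ Pa/m
Geostrophic balance (pressure-gradient force = Coriolis force):
V_g = (1/(fρ)) |∂P/∂n| = 6.31×10⁻⁴ / (8.98×10⁻⁵ × 1.11) = 6.33 m/s
Converting: 6.33 m/s × 1.944 = 12 knots

12 knots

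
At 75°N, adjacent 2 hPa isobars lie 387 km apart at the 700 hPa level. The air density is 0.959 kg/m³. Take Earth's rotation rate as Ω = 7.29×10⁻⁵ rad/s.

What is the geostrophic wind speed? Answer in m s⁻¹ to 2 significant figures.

3.8 m s⁻¹

Coriolis parameter at 75°N:
f = 2Ω sin φ = 2 × 7.29×10⁻⁵ × sin 75° = 1.41×10⁻⁴ s⁻¹
Pressure gradient: |∂P/∂n| = 200 Pa / 387000 m = 5.17×10⁻⁴ Pa/m
Geostrophic balance (pressure-gradient force = Coriolis force):
V_g = (1/(fρ)) |∂P/∂n| = 5.17×10⁻⁴ / (1.41×10⁻⁴ × 0.959) = 3.83 m/s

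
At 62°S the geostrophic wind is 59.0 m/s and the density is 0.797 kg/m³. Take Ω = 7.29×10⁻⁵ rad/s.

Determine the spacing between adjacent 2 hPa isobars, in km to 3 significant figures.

Coriolis parameter at 62°S:
f = 2Ω sin φ = 2 × 7.29×10⁻⁵ × sin 62° = 1.29×10⁻⁴ s⁻¹
Geostrophic balance rearranged: |∂P/∂n| = f ρ V_g
|∂P/∂n| = 1.29×10⁻⁴ × 0.797 × 59.0 = 6.05×10⁻³ Pa/m
Isobar spacing: Δn = ΔP/|∂P/∂n| = 200 Pa / 6.05×10⁻³ Pa/m = 33039 m ≈ 33.0 km

33.0 km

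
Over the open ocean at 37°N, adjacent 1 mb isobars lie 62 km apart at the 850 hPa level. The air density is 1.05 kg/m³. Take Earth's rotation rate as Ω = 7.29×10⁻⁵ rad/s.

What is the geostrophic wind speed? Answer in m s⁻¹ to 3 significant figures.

Coriolis parameter at 37°N:
f = 2Ω sin φ = 2 × 7.29×10⁻⁵ × sin 37° = 8.77×10⁻⁵ s⁻¹
Pressure gradient: |∂P/∂n| = 100 Pa / 62000 m = 1.61×10⁻³ Pa/m
Geostrophic balance (pressure-gradient force = Coriolis force):
V_g = (1/(fρ)) |∂P/∂n| = 1.61×10⁻³ / (8.77×10⁻⁵ × 1.05) = 17.5 m/s

17.5 m s⁻¹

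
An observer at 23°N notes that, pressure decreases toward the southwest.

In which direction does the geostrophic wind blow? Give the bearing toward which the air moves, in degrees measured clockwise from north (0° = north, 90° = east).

The pressure-gradient force points toward the southwest (bearing 225°).
Geostrophic balance: in the Northern Hemisphere the Coriolis force deflects motion to the right, so the geostrophic wind blows 90° to the right of the pressure-gradient force (low pressure on the left).
Rotating 225° by 90° clockwise gives 315° — the wind blows toward the northwest.

315°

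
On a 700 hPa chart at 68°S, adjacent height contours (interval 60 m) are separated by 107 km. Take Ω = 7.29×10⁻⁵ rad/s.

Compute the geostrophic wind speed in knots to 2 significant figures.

79 knots

Coriolis parameter at 68°S:
f = 2Ω sin φ = 2 × 7.29×10⁻⁵ × sin 68° = 1.35×10⁻⁴ s⁻¹
Height gradient: |∂Z/∂n| = 60 m / 107000 m = 5.61×10⁻⁴
On a pressure surface, geostrophic balance gives V_g = (g/f)|∂Z/∂n|:
V_g = 9.81 × 5.61×10⁻⁴ / 1.35×10⁻⁴ = 40.7 m/s
Converting: 40.7 m/s × 1.944 = 79 knots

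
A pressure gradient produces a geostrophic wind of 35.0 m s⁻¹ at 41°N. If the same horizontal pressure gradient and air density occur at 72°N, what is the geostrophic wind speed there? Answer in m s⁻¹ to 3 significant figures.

24.1 m s⁻¹

With the same pressure gradient and density, V_g ∝ 1/f ∝ 1/sin φ.
V₂ = V₁ · sin φ₁ / sin φ₂ = 35.0 × sin 41° / sin 72°
V₂ = 35.0 × 0.6561/0.9511 = 24.1 m s⁻¹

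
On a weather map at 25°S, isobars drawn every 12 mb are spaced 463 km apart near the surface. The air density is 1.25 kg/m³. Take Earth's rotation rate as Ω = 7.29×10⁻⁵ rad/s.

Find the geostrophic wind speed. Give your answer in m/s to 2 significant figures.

Coriolis parameter at 25°S:
f = 2Ω sin φ = 2 × 7.29×10⁻⁵ × sin 25° = 6.16×10⁻⁵ s⁻¹
Pressure gradient: |∂P/∂n| = 1200 Pa / 463000 m = 2.59×10⁻³ Pa/m
Geostrophic balance (pressure-gradient force = Coriolis force):
V_g = (1/(fρ)) |∂P/∂n| = 2.59×10⁻³ / (6.16×10⁻⁵ × 1.25) = 33.6 m/s

34 m/s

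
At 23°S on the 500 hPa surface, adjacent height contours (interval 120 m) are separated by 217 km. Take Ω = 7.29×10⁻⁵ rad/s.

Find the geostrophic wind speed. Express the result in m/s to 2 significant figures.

95 m/s

Coriolis parameter at 23°S:
f = 2Ω sin φ = 2 × 7.29×10⁻⁵ × sin 23° = 5.70×10⁻⁵ s⁻¹
Height gradient: |∂Z/∂n| = 120 m / 217000 m = 5.53×10⁻⁴
On a pressure surface, geostrophic balance gives V_g = (g/f)|∂Z/∂n|:
V_g = 9.81 × 5.53×10⁻⁴ / 5.70×10⁻⁵ = 95.2 m/s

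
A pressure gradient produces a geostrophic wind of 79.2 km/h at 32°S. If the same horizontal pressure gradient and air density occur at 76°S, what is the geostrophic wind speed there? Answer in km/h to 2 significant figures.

43 km/h

With the same pressure gradient and density, V_g ∝ 1/f ∝ 1/sin φ.
V₂ = V₁ · sin φ₁ / sin φ₂ = 79.2 × sin 32° / sin 76°
V₂ = 79.2 × 0.5299/0.9703 = 43 km/h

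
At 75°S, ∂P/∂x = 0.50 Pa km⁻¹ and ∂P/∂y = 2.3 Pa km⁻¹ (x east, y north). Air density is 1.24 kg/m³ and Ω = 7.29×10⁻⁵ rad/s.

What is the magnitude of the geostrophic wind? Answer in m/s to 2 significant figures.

Coriolis parameter at 75°S:
f = 2Ω sin φ = 2 × 7.29×10⁻⁵ × sin 75° = 1.41×10⁻⁴ s⁻¹
In the Southern Hemisphere f is negative: f = −1.41×10⁻⁴ s⁻¹.
Component geostrophic relations (x east, y north):
u_g = −(1/(fρ)) ∂P/∂y,  v_g = (1/(fρ)) ∂P/∂x
u_g = −(2.3×10⁻³)/(−1.41×10⁻⁴ × 1.24) = 13.2 m/s;  v_g = (0.50×10⁻³)/(−1.41×10⁻⁴ × 1.24) = −2.86 m/s
|V_g| = √(u_g² + v_g²) = 13.5 m/s

13 m/s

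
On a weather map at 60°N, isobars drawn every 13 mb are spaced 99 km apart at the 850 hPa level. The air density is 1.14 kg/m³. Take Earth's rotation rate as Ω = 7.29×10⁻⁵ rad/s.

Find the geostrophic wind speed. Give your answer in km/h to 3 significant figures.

328 km/h

Coriolis parameter at 60°N:
f = 2Ω sin φ = 2 × 7.29×10⁻⁵ × sin 60° = 1.26×10⁻⁴ s⁻¹
Pressure gradient: |∂P/∂n| = 1300 Pa / 99000 m = 1.31×10⁻² Pa/m
Geostrophic balance (pressure-gradient force = Coriolis force):
V_g = (1/(fρ)) |∂P/∂n| = 1.31×10⁻² / (1.26×10⁻⁴ × 1.14) = 91.2 m/s
Converting: 91.2 m/s × 3.6 = 328 km/h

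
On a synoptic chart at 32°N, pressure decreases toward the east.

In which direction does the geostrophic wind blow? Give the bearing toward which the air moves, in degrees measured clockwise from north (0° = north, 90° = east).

180°

The pressure-gradient force points toward the east (bearing 090°).
Geostrophic balance: in the Northern Hemisphere the Coriolis force deflects motion to the right, so the geostrophic wind blows 90° to the right of the pressure-gradient force (low pressure on the left).
Rotating 090° by 90° clockwise gives 180° — the wind blows toward the south.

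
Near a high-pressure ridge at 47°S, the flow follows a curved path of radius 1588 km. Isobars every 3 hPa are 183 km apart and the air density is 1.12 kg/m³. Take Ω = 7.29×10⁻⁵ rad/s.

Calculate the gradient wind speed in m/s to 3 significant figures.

15.1 m/s

Coriolis parameter at 47°S:
f = 2Ω sin φ = 2 × 7.29×10⁻⁵ × sin 47° = 1.07×10⁻⁴ s⁻¹
Pressure gradient: |∂P/∂n| = 300 Pa / 183000 m = 1.64×10⁻³ Pa/m
Geostrophic speed: V_g = |∂P/∂n|/(fρ) = 1.64×10⁻³/(1.07×10⁻⁴ × 1.12) = 13.7 m/s
Around a high, pressure-gradient force acts outward with centrifugal, so Coriolis balances both:
fV = (1/ρ)|∂P/∂n| + V²/R  →  V² − fR·V + fR·V_g = 0
With fR = 1.07×10⁻⁴ × 1588×10³ m = 169 m/s:
V = [fR − √((fR)² − 4 fR V_g)]/2 = [169 − √(169² − 4×169×13.7)]/2 = 15.1 m/s
Supergeostrophic (V > V_g = 13.7 m/s), as expected around a high.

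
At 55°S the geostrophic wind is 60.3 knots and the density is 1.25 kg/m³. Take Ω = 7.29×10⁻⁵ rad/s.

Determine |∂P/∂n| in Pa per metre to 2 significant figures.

Coriolis parameter at 55°S:
f = 2Ω sin φ = 2 × 7.29×10⁻⁵ × sin 55° = 1.19×10⁻⁴ s⁻¹
Wind speed in SI: 60.3 knots = 31.0 m/s
Geostrophic balance rearranged: |∂P/∂n| = f ρ V_g
|∂P/∂n| = 1.19×10⁻⁴ × 1.25 × 31.0 = 4.63×10⁻³ Pa/m

4.6×10⁻³ Pa/m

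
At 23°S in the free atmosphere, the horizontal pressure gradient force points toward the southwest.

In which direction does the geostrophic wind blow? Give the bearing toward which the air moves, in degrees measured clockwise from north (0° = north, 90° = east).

The pressure-gradient force points toward the southwest (bearing 225°).
Geostrophic balance: in the Southern Hemisphere the Coriolis force deflects motion to the left, so the geostrophic wind blows 90° to the left of the pressure-gradient force (low pressure on the right).
Rotating 225° by 90° counterclockwise gives 135° — the wind blows toward the southeast.

135°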